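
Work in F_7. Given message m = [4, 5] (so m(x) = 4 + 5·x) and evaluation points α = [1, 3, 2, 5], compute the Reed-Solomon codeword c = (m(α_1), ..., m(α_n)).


c = [2, 5, 0, 1]

Message polynomial: m(x) = 4 + 5·x (mod 7).
For each evaluation point α_i, compute m(α_i) mod 7:
  α_1 = 1: Horner steps 5 → 2, so m(1) = 2.
  α_2 = 3: Horner steps 5 → 5, so m(3) = 5.
  α_3 = 2: Horner steps 5 → 0, so m(2) = 0.
  α_4 = 5: Horner steps 5 → 1, so m(5) = 1.
Codeword c = [2, 5, 0, 1] ∈ F_7^4.


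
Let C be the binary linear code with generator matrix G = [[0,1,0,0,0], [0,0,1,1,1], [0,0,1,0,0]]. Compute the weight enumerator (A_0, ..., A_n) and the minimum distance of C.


Weight distribution: A_0 = 1, A_1 = 2, A_2 = 2, A_3 = 2, A_4 = 1. Minimum distance d = 1.

Enumerate all 2^3 = 8 messages m ∈ F_2^3.
For each, compute codeword c = mG in F_2^5, then tally its weight.
  m = 000 → c = 00000, weight = 0.
  m = 100 → c = 01000, weight = 1.
  m = 010 → c = 00111, weight = 3.
  m = 110 → c = 01111, weight = 4.
  m = 001 → c = 00100, weight = 1.
  m = 101 → c = 01100, weight = 2.
  m = 011 → c = 00011, weight = 2.
  m = 111 → c = 01011, weight = 3.
Tally weights:
  weight 0: 1 codewords.
  weight 1: 2 codewords.
  weight 2: 2 codewords.
  weight 3: 2 codewords.
  weight 4: 1 codewords.
Minimum distance d = smallest w > 0 with A_w > 0 = 1.
Sanity: Σ A_w = 8 = 2^3 = 8 ✓.


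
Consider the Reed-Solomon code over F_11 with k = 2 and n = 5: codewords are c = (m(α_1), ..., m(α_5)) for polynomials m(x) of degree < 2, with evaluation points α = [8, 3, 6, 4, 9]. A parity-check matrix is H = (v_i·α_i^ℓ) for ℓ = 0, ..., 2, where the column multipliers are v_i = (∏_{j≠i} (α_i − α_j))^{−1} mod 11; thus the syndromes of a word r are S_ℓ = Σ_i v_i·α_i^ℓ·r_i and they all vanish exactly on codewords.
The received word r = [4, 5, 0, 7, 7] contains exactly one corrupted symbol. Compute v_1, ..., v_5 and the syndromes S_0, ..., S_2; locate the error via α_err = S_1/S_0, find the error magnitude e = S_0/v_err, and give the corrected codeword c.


S = (6, 10, 2), error at position 5, error magnitude e = 1, c = [4, 5, 0, 7, 6].

Step 1: column multipliers v_i = (∏_{j≠i}(α_i − α_j))^{−1} mod 11.
  i = 1 (α = 8): (8−3)(8−6)(8−4)(8−9) = 5·2·4·(−1) = −40 ≡ 4, so v_1 = 4^{−1} = 3 (mod 11).
  i = 2 (α = 3): (3−8)(3−6)(3−4)(3−9) = (−5)·(−3)·(−1)·(−6) = 90 ≡ 2, so v_2 = 2^{−1} = 6 (mod 11).
  i = 3 (α = 6): (6−8)(6−3)(6−4)(6−9) = (−2)·3·2·(−3) = 36 ≡ 3, so v_3 = 3^{−1} = 4 (mod 11).
  i = 4 (α = 4): (4−8)(4−3)(4−6)(4−9) = (−4)·1·(−2)·(−5) = −40 ≡ 4, so v_4 = 4^{−1} = 3 (mod 11).
  i = 5 (α = 9): (9−8)(9−3)(9−6)(9−4) = 1·6·3·5 = 90 ≡ 2, so v_5 = 2^{−1} = 6 (mod 11).
  v = [3, 6, 4, 3, 6].
Step 2: syndromes of r = [4, 5, 0, 7, 7] (all sums mod 11).
  S_0 = Σ v_i r_i = 3·4 + 6·5 + 4·0 + 3·7 + 6·7 = 105 ≡ 6.
  S_1 = Σ v_i α_i r_i = 3·8·4 + 6·3·5 + 4·6·0 + 3·4·7 + 6·9·7 = 648 ≡ 10.
  α_i^2 mod 11 = [9, 9, 3, 5, 4].
  S_2 = Σ v_i α_i^2 r_i = 3·9·4 + 6·9·5 + 4·3·0 + 3·5·7 + 6·4·7 = 651 ≡ 2.
  S = (6, 10, 2) ≠ 0, so r is not a codeword (an error is present).
Step 3: locate the error. For a single error e at position i, S_ℓ = v_i·e·α_i^ℓ, so α_err = S_1/S_0.
  S_0^{−1} = 6^{−1} = 2 (mod 11), so α_err = 10·2 = 20 ≡ 9 = α_5. Error position i = 5.
  Consistency check: S_2/S_1 = 2·10 = 20 ≡ 9 = α_err ✓ (single-error assumption holds).
Step 4: error magnitude e = S_0/v_5 = S_0·∏_{j≠5}(α_5 − α_j) = 6·2 = 12 ≡ 1 (mod 11).
Step 5: correct position 5: c_5 = r_5 − e = 7 − 1 ≡ 6 (mod 11). Hence c = [4, 5, 0, 7, 6].
  Check: interpolating c through the α_i gives m(x) = 10 + 2·x (degree < 2) with m(α_i) = c_i for every i, so c is indeed a codeword.


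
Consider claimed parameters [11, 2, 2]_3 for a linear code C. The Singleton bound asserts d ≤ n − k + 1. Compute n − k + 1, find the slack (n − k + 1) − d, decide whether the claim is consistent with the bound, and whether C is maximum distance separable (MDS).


Singleton RHS = n − k + 1 = 10, slack = 8, bound satisfied, not MDS.

Singleton bound: d ≤ n − k + 1.
Here n = 11, k = 2, so n − k + 1 = 10.
Given d = 2, check d ≤ 10: YES.
Slack = (n − k + 1) − d = 8.
The code is NOT MDS (slack = 8 > 0).
Description: the claimed parameters are [11, 2, 2]_3; such a code would be non-MDS.


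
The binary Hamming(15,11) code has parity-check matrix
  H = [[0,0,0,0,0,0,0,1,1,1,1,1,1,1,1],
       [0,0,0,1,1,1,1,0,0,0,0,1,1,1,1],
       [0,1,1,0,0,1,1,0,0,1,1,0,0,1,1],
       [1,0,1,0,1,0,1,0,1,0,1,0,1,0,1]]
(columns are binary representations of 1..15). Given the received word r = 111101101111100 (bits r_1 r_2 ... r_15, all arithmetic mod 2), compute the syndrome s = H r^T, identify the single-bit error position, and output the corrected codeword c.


s = (1, 1, 0, 0)^T, error position = 12, corrected codeword c = 111101101110100

Compute s = H r^T mod 2 one row at a time:
  s_1 = 0 + 1 + 1 + 1 + 1 + 1 + 0 + 0 = 5 ≡ 1 (mod 2).
  s_2 = 1 + 0 + 1 + 1 + 1 + 1 + 0 + 0 = 5 ≡ 1 (mod 2).
  s_3 = 1 + 1 + 1 + 1 + 1 + 1 + 0 + 0 = 6 ≡ 0 (mod 2).
  s_4 = 1 + 1 + 0 + 1 + 1 + 1 + 1 + 0 = 6 ≡ 0 (mod 2).
s = (1, 1, 0, 0)^T — this equals column 12 of H (binary 1100), so error is at position 12.
Correct: flip bit 12 of r = 111101101111100 to get c = 111101101110100.


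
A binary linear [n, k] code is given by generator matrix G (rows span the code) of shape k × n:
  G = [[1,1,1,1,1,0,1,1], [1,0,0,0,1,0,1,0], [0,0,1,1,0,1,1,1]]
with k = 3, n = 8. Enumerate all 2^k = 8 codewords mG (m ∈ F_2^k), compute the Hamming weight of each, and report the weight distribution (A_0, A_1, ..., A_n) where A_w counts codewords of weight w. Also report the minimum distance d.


Weight distribution: A_0 = 1, A_3 = 2, A_4 = 2, A_5 = 1, A_6 = 1, A_7 = 1. Minimum distance d = 3.

Enumerate all 2^3 = 8 messages m ∈ F_2^3.
For each, compute codeword c = mG in F_2^8, then tally its weight.
  m = 000 → c = 00000000, weight = 0.
  m = 100 → c = 11111011, weight = 7.
  m = 010 → c = 10001010, weight = 3.
  m = 110 → c = 01110001, weight = 4.
  m = 001 → c = 00110111, weight = 5.
  m = 101 → c = 11001100, weight = 4.
  m = 011 → c = 10111101, weight = 6.
  m = 111 → c = 01000110, weight = 3.
Tally weights:
  weight 0: 1 codewords.
  weight 3: 2 codewords.
  weight 4: 2 codewords.
  weight 5: 1 codewords.
  weight 6: 1 codewords.
  weight 7: 1 codewords.
Minimum distance d = smallest w > 0 with A_w > 0 = 3.
Sanity: Σ A_w = 8 = 2^3 = 8 ✓.


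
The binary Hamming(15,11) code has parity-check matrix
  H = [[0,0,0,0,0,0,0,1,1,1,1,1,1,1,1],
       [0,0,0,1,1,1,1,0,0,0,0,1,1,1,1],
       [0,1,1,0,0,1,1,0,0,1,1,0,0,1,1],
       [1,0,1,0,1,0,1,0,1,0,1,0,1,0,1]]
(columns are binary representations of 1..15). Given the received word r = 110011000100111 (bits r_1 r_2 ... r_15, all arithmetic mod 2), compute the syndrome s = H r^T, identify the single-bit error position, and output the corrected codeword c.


s = (0, 1, 1, 0)^T, error position = 6, corrected codeword c = 110010000100111

Compute s = H r^T mod 2 one row at a time:
  s_1 = 0 + 0 + 1 + 0 + 0 + 1 + 1 + 1 = 4 ≡ 0 (mod 2).
  s_2 = 0 + 1 + 1 + 0 + 0 + 1 + 1 + 1 = 5 ≡ 1 (mod 2).
  s_3 = 1 + 0 + 1 + 0 + 1 + 0 + 1 + 1 = 5 ≡ 1 (mod 2).
  s_4 = 1 + 0 + 1 + 0 + 0 + 0 + 1 + 1 = 4 ≡ 0 (mod 2).
s = (0, 1, 1, 0)^T — this equals column 6 of H (binary 0110), so error is at position 6.
Correct: flip bit 6 of r = 110011000100111 to get c = 110010000100111.


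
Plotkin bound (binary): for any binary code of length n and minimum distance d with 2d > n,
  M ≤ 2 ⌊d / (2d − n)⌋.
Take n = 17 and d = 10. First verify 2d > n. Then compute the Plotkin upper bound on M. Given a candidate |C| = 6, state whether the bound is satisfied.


Plotkin bound M ≤ 6; given |C| = 6 ≤ bound (satisfied).

Check applicability: 2d = 20, n = 17.
2d − n = 3 > 0, so Plotkin applies.
Compute d/(2d−n) = 10/3 ≈ 3.3333.
⌊d/(2d−n)⌋ = 3.
Plotkin bound: M ≤ 2·3 = 6.
Given |C| = 6, check: satisfied.
This |C| is at the Plotkin bound.


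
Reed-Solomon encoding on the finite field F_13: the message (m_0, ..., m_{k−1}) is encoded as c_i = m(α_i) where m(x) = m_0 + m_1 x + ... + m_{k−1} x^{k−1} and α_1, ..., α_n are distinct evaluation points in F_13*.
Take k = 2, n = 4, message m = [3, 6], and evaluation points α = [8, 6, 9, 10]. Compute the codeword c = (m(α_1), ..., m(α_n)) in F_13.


c = [12, 0, 5, 11]

Message polynomial: m(x) = 3 + 6·x (mod 13).
For each evaluation point α_i, compute m(α_i) mod 13:
  α_1 = 8: Horner steps 6 → 12, so m(8) = 12.
  α_2 = 6: Horner steps 6 → 0, so m(6) = 0.
  α_3 = 9: Horner steps 6 → 5, so m(9) = 5.
  α_4 = 10: Horner steps 6 → 11, so m(10) = 11.
Codeword c = [12, 0, 5, 11] ∈ F_13^4.


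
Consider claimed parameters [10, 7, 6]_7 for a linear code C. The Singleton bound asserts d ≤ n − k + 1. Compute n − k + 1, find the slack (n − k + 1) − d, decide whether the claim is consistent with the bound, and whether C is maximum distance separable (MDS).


Singleton RHS = n − k + 1 = 4, slack = -2, bound violated (no such code; not MDS).

Singleton bound: d ≤ n − k + 1.
Here n = 10, k = 7, so n − k + 1 = 4.
Given d = 6, check d ≤ 4: NO.
Slack = (n − k + 1) − d = -2.
The slack is negative: d = 6 exceeds n − k + 1 = 4 by 2, so the Singleton bound is violated and no linear [10, 7, 6]_7 code can exist. In particular it is not MDS (MDS requires d = n − k + 1 exactly).
Description: the claimed parameters are [10, 7, 6]_7; such a code would be impossible (violates the Singleton bound).


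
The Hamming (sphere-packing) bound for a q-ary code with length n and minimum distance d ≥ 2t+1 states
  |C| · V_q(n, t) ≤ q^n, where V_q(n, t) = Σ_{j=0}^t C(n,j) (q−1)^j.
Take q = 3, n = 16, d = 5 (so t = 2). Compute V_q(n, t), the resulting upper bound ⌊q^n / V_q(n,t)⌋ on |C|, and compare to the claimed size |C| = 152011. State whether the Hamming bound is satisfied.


V_q(n, t) = 513, q^n = 43046721, Hamming bound = 83911, |C| = 152011 > bound (violated).

Step 1: Compute V_q(n, t) = Σ_{j=0}^2 C(n, j) (q−1)^j.
  j = 0: C(16,0)·(2)^0 = 1·1 = 1.
  j = 1: C(16,1)·(2)^1 = 16·2 = 32.
  j = 2: C(16,2)·(2)^2 = 120·4 = 480.
  V_q(n, t) = 1 + 32 + 480 = 513.
Step 2: q^n = 3^16 = 43046721.
Step 3: Hamming bound ⌊q^n / V_q(n,t)⌋ = ⌊43046721/513⌋ = 83911.
Step 4: Compare |C| = 152011 to 83911: violated.
The claimed |C| lies above the Hamming bound, so no 3-ary code of length 16 with d ≥ 5 can have 152011 codewords.


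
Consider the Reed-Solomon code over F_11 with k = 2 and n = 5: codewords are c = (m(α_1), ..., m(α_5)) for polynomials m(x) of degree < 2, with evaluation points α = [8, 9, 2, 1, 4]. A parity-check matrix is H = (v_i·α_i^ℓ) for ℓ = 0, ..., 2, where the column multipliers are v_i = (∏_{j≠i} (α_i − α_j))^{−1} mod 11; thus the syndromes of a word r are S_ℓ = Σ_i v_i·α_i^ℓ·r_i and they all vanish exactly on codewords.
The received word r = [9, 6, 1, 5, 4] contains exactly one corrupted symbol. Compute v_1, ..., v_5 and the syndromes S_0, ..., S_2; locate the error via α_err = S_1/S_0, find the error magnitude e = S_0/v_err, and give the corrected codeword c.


S = (4, 10, 3), error at position 1, error magnitude e = 10, c = [10, 6, 1, 5, 4].

Step 1: column multipliers v_i = (∏_{j≠i}(α_i − α_j))^{−1} mod 11.
  i = 1 (α = 8): (8−9)(8−2)(8−1)(8−4) = (−1)·6·7·4 = −168 ≡ 8, so v_1 = 8^{−1} = 7 (mod 11).
  i = 2 (α = 9): (9−8)(9−2)(9−1)(9−4) = 1·7·8·5 = 280 ≡ 5, so v_2 = 5^{−1} = 9 (mod 11).
  i = 3 (α = 2): (2−8)(2−9)(2−1)(2−4) = (−6)·(−7)·1·(−2) = −84 ≡ 4, so v_3 = 4^{−1} = 3 (mod 11).
  i = 4 (α = 1): (1−8)(1−9)(1−2)(1−4) = (−7)·(−8)·(−1)·(−3) = 168 ≡ 3, so v_4 = 3^{−1} = 4 (mod 11).
  i = 5 (α = 4): (4−8)(4−9)(4−2)(4−1) = (−4)·(−5)·2·3 = 120 ≡ 10, so v_5 = 10^{−1} = 10 (mod 11).
  v = [7, 9, 3, 4, 10].
Step 2: syndromes of r = [9, 6, 1, 5, 4] (all sums mod 11).
  S_0 = Σ v_i r_i = 7·9 + 9·6 + 3·1 + 4·5 + 10·4 = 180 ≡ 4.
  S_1 = Σ v_i α_i r_i = 7·8·9 + 9·9·6 + 3·2·1 + 4·1·5 + 10·4·4 = 1176 ≡ 10.
  α_i^2 mod 11 = [9, 4, 4, 1, 5].
  S_2 = Σ v_i α_i^2 r_i = 7·9·9 + 9·4·6 + 3·4·1 + 4·1·5 + 10·5·4 = 1015 ≡ 3.
  S = (4, 10, 3) ≠ 0, so r is not a codeword (an error is present).
Step 3: locate the error. For a single error e at position i, S_ℓ = v_i·e·α_i^ℓ, so α_err = S_1/S_0.
  S_0^{−1} = 4^{−1} = 3 (mod 11), so α_err = 10·3 = 30 ≡ 8 = α_1. Error position i = 1.
  Consistency check: S_2/S_1 = 3·10 = 30 ≡ 8 = α_err ✓ (single-error assumption holds).
Step 4: error magnitude e = S_0/v_1 = S_0·∏_{j≠1}(α_1 − α_j) = 4·8 = 32 ≡ 10 (mod 11).
Step 5: correct position 1: c_1 = r_1 − e = 9 − 10 ≡ 10 (mod 11). Hence c = [10, 6, 1, 5, 4].
  Check: interpolating c through the α_i gives m(x) = 9 + 7·x (degree < 2) with m(α_i) = c_i for every i, so c is indeed a codeword.


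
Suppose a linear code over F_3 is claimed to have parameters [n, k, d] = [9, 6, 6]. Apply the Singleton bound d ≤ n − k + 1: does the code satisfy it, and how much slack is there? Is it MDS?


Singleton RHS = n − k + 1 = 4, slack = -2, bound violated (no such code; not MDS).

Singleton bound: d ≤ n − k + 1.
Here n = 9, k = 6, so n − k + 1 = 4.
Given d = 6, check d ≤ 4: NO.
Slack = (n − k + 1) − d = -2.
The slack is negative: d = 6 exceeds n − k + 1 = 4 by 2, so the Singleton bound is violated and no linear [9, 6, 6]_3 code can exist. In particular it is not MDS (MDS requires d = n − k + 1 exactly).
Description: the claimed parameters are [9, 6, 6]_3; such a code would be impossible (violates the Singleton bound).


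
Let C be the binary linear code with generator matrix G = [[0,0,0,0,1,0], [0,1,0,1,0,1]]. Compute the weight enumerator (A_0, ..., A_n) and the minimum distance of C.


Weight distribution: A_0 = 1, A_1 = 1, A_3 = 1, A_4 = 1. Minimum distance d = 1.

Enumerate all 2^2 = 4 messages m ∈ F_2^2.
For each, compute codeword c = mG in F_2^6, then tally its weight.
  m = 00 → c = 000000, weight = 0.
  m = 10 → c = 000010, weight = 1.
  m = 01 → c = 010101, weight = 3.
  m = 11 → c = 010111, weight = 4.
Tally weights:
  weight 0: 1 codewords.
  weight 1: 1 codewords.
  weight 3: 1 codewords.
  weight 4: 1 codewords.
Minimum distance d = smallest w > 0 with A_w > 0 = 1.
Sanity: Σ A_w = 4 = 2^2 = 4 ✓.


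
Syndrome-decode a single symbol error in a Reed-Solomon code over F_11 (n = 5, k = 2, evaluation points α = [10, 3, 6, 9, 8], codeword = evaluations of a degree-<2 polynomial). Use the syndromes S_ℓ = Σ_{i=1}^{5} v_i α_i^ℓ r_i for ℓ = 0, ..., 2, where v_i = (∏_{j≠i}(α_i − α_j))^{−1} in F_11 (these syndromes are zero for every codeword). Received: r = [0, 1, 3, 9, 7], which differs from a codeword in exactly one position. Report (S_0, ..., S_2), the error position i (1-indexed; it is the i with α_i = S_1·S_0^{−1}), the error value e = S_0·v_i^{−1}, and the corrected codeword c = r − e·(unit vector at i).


S = (5, 4, 1), error at position 2, error magnitude e = 4, c = [0, 8, 3, 9, 7].

Step 1: column multipliers v_i = (∏_{j≠i}(α_i − α_j))^{−1} mod 11.
  i = 1 (α = 10): (10−3)(10−6)(10−9)(10−8) = 7·4·1·2 = 56 ≡ 1, so v_1 = 1^{−1} = 1 (mod 11).
  i = 2 (α = 3): (3−10)(3−6)(3−9)(3−8) = (−7)·(−3)·(−6)·(−5) = 630 ≡ 3, so v_2 = 3^{−1} = 4 (mod 11).
  i = 3 (α = 6): (6−10)(6−3)(6−9)(6−8) = (−4)·3·(−3)·(−2) = −72 ≡ 5, so v_3 = 5^{−1} = 9 (mod 11).
  i = 4 (α = 9): (9−10)(9−3)(9−6)(9−8) = (−1)·6·3·1 = −18 ≡ 4, so v_4 = 4^{−1} = 3 (mod 11).
  i = 5 (α = 8): (8−10)(8−3)(8−6)(8−9) = (−2)·5·2·(−1) = 20 ≡ 9, so v_5 = 9^{−1} = 5 (mod 11).
  v = [1, 4, 9, 3, 5].
Step 2: syndromes of r = [0, 1, 3, 9, 7] (all sums mod 11).
  S_0 = Σ v_i r_i = 1·0 + 4·1 + 9·3 + 3·9 + 5·7 = 93 ≡ 5.
  S_1 = Σ v_i α_i r_i = 1·10·0 + 4·3·1 + 9·6·3 + 3·9·9 + 5·8·7 = 697 ≡ 4.
  α_i^2 mod 11 = [1, 9, 3, 4, 9].
  S_2 = Σ v_i α_i^2 r_i = 1·1·0 + 4·9·1 + 9·3·3 + 3·4·9 + 5·9·7 = 540 ≡ 1.
  S = (5, 4, 1) ≠ 0, so r is not a codeword (an error is present).
Step 3: locate the error. For a single error e at position i, S_ℓ = v_i·e·α_i^ℓ, so α_err = S_1/S_0.
  S_0^{−1} = 5^{−1} = 9 (mod 11), so α_err = 4·9 = 36 ≡ 3 = α_2. Error position i = 2.
  Consistency check: S_2/S_1 = 1·3 = 3 ≡ 3 = α_err ✓ (single-error assumption holds).
Step 4: error magnitude e = S_0/v_2 = S_0·∏_{j≠2}(α_2 − α_j) = 5·3 = 15 ≡ 4 (mod 11).
Step 5: correct position 2: c_2 = r_2 − e = 1 − 4 ≡ 8 (mod 11). Hence c = [0, 8, 3, 9, 7].
  Check: interpolating c through the α_i gives m(x) = 2 + 2·x (degree < 2) with m(α_i) = c_i for every i, so c is indeed a codeword.


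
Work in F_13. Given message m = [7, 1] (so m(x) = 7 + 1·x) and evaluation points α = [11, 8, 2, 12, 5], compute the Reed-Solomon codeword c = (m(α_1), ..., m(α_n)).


c = [5, 2, 9, 6, 12]

Message polynomial: m(x) = 7 + 1·x (mod 13).
For each evaluation point α_i, compute m(α_i) mod 13:
  α_1 = 11: Horner steps 1 → 5, so m(11) = 5.
  α_2 = 8: Horner steps 1 → 2, so m(8) = 2.
  α_3 = 2: Horner steps 1 → 9, so m(2) = 9.
  α_4 = 12: Horner steps 1 → 6, so m(12) = 6.
  α_5 = 5: Horner steps 1 → 12, so m(5) = 12.
Codeword c = [5, 2, 9, 6, 12] ∈ F_13^5.


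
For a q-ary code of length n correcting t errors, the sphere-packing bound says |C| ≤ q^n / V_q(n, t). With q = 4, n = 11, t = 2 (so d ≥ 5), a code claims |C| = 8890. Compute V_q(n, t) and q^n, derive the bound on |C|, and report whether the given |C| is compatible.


V_q(n, t) = 529, q^n = 4194304, Hamming bound = 7928, |C| = 8890 > bound (violated).

Step 1: Compute V_q(n, t) = Σ_{j=0}^2 C(n, j) (q−1)^j.
  j = 0: C(11,0)·(3)^0 = 1·1 = 1.
  j = 1: C(11,1)·(3)^1 = 11·3 = 33.
  j = 2: C(11,2)·(3)^2 = 55·9 = 495.
  V_q(n, t) = 1 + 33 + 495 = 529.
Step 2: q^n = 4^11 = 4194304.
Step 3: Hamming bound ⌊q^n / V_q(n,t)⌋ = ⌊4194304/529⌋ = 7928.
Step 4: Compare |C| = 8890 to 7928: violated.
The claimed |C| lies above the Hamming bound, so no 4-ary code of length 11 with d ≥ 5 can have 8890 codewords.


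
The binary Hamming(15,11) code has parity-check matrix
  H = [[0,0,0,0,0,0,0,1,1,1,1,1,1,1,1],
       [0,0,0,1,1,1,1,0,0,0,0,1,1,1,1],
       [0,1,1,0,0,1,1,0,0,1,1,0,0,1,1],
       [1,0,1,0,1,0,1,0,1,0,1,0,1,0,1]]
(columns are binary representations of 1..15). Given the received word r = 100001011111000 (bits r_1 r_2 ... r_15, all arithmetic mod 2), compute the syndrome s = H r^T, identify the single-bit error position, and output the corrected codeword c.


s = (1, 0, 1, 1)^T, error position = 11, corrected codeword c = 100001011101000

Compute s = H r^T mod 2 one row at a time:
  s_1 = 1 + 1 + 1 + 1 + 1 + 0 + 0 + 0 = 5 ≡ 1 (mod 2).
  s_2 = 0 + 0 + 1 + 0 + 1 + 0 + 0 + 0 = 2 ≡ 0 (mod 2).
  s_3 = 0 + 0 + 1 + 0 + 1 + 1 + 0 + 0 = 3 ≡ 1 (mod 2).
  s_4 = 1 + 0 + 0 + 0 + 1 + 1 + 0 + 0 = 3 ≡ 1 (mod 2).
s = (1, 0, 1, 1)^T — this equals column 11 of H (binary 1011), so error is at position 11.
Correct: flip bit 11 of r = 100001011111000 to get c = 100001011101000.


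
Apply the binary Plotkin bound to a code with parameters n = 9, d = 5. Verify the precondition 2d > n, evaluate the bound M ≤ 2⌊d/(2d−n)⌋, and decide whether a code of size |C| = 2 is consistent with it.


Plotkin bound M ≤ 10; given |C| = 2 ≤ bound (satisfied).

Check applicability: 2d = 10, n = 9.
2d − n = 1 > 0, so Plotkin applies.
Compute d/(2d−n) = 5/1 ≈ 5.0000.
⌊d/(2d−n)⌋ = 5.
Plotkin bound: M ≤ 2·5 = 10.
Given |C| = 2, check: satisfied.
This |C| is below the Plotkin bound.


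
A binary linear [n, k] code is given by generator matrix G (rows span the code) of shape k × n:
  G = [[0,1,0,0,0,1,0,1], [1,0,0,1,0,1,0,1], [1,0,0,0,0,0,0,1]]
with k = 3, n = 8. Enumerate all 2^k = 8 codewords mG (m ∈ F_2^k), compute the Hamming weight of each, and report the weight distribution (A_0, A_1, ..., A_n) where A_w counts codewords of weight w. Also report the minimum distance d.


Weight distribution: A_0 = 1, A_2 = 2, A_3 = 4, A_4 = 1. Minimum distance d = 2.

Enumerate all 2^3 = 8 messages m ∈ F_2^3.
For each, compute codeword c = mG in F_2^8, then tally its weight.
  m = 000 → c = 00000000, weight = 0.
  m = 100 → c = 01000101, weight = 3.
  m = 010 → c = 10010101, weight = 4.
  m = 110 → c = 11010000, weight = 3.
  m = 001 → c = 10000001, weight = 2.
  m = 101 → c = 11000100, weight = 3.
  m = 011 → c = 00010100, weight = 2.
  m = 111 → c = 01010001, weight = 3.
Tally weights:
  weight 0: 1 codewords.
  weight 2: 2 codewords.
  weight 3: 4 codewords.
  weight 4: 1 codewords.
Minimum distance d = smallest w > 0 with A_w > 0 = 2.
Sanity: Σ A_w = 8 = 2^3 = 8 ✓.


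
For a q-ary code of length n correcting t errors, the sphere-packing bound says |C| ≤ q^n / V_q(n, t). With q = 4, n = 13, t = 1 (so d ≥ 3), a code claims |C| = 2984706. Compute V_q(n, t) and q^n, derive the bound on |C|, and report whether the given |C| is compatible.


V_q(n, t) = 40, q^n = 67108864, Hamming bound = 1677721, |C| = 2984706 > bound (violated).

Step 1: Compute V_q(n, t) = Σ_{j=0}^1 C(n, j) (q−1)^j.
  j = 0: C(13,0)·(3)^0 = 1·1 = 1.
  j = 1: C(13,1)·(3)^1 = 13·3 = 39.
  V_q(n, t) = 1 + 39 = 40.
Step 2: q^n = 4^13 = 67108864.
Step 3: Hamming bound ⌊q^n / V_q(n,t)⌋ = ⌊67108864/40⌋ = 1677721.
Step 4: Compare |C| = 2984706 to 1677721: violated.
The claimed |C| lies above the Hamming bound, so no 4-ary code of length 13 with d ≥ 3 can have 2984706 codewords.


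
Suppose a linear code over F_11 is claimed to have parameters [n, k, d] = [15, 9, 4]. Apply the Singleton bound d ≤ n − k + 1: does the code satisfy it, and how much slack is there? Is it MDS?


Singleton RHS = n − k + 1 = 7, slack = 3, bound satisfied, not MDS.

Singleton bound: d ≤ n − k + 1.
Here n = 15, k = 9, so n − k + 1 = 7.
Given d = 4, check d ≤ 7: YES.
Slack = (n − k + 1) − d = 3.
The code is NOT MDS (slack = 3 > 0).
Description: the claimed parameters are [15, 9, 4]_11; such a code would be non-MDS.


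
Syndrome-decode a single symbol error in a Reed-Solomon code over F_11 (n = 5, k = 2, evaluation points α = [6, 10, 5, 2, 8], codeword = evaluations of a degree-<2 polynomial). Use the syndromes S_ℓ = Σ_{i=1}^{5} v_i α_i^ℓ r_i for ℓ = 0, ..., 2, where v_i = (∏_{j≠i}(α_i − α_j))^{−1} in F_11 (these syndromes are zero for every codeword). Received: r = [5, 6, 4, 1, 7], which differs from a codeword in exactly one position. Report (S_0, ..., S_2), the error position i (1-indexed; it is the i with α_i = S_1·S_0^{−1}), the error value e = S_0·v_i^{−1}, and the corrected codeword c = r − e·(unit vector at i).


S = (8, 3, 8), error at position 2, error magnitude e = 8, c = [5, 9, 4, 1, 7].

Step 1: column multipliers v_i = (∏_{j≠i}(α_i − α_j))^{−1} mod 11.
  i = 1 (α = 6): (6−10)(6−5)(6−2)(6−8) = (−4)·1·4·(−2) = 32 ≡ 10, so v_1 = 10^{−1} = 10 (mod 11).
  i = 2 (α = 10): (10−6)(10−5)(10−2)(10−8) = 4·5·8·2 = 320 ≡ 1, so v_2 = 1^{−1} = 1 (mod 11).
  i = 3 (α = 5): (5−6)(5−10)(5−2)(5−8) = (−1)·(−5)·3·(−3) = −45 ≡ 10, so v_3 = 10^{−1} = 10 (mod 11).
  i = 4 (α = 2): (2−6)(2−10)(2−5)(2−8) = (−4)·(−8)·(−3)·(−6) = 576 ≡ 4, so v_4 = 4^{−1} = 3 (mod 11).
  i = 5 (α = 8): (8−6)(8−10)(8−5)(8−2) = 2·(−2)·3·6 = −72 ≡ 5, so v_5 = 5^{−1} = 9 (mod 11).
  v = [10, 1, 10, 3, 9].
Step 2: syndromes of r = [5, 6, 4, 1, 7] (all sums mod 11).
  S_0 = Σ v_i r_i = 10·5 + 1·6 + 10·4 + 3·1 + 9·7 = 162 ≡ 8.
  S_1 = Σ v_i α_i r_i = 10·6·5 + 1·10·6 + 10·5·4 + 3·2·1 + 9·8·7 = 1070 ≡ 3.
  α_i^2 mod 11 = [3, 1, 3, 4, 9].
  S_2 = Σ v_i α_i^2 r_i = 10·3·5 + 1·1·6 + 10·3·4 + 3·4·1 + 9·9·7 = 855 ≡ 8.
  S = (8, 3, 8) ≠ 0, so r is not a codeword (an error is present).
Step 3: locate the error. For a single error e at position i, S_ℓ = v_i·e·α_i^ℓ, so α_err = S_1/S_0.
  S_0^{−1} = 8^{−1} = 7 (mod 11), so α_err = 3·7 = 21 ≡ 10 = α_2. Error position i = 2.
  Consistency check: S_2/S_1 = 8·4 = 32 ≡ 10 = α_err ✓ (single-error assumption holds).
Step 4: error magnitude e = S_0/v_2 = S_0·∏_{j≠2}(α_2 − α_j) = 8·1 = 8 ≡ 8 (mod 11).
Step 5: correct position 2: c_2 = r_2 − e = 6 − 8 ≡ 9 (mod 11). Hence c = [5, 9, 4, 1, 7].
  Check: interpolating c through the α_i gives m(x) = 10 + 1·x (degree < 2) with m(α_i) = c_i for every i, so c is indeed a codeword.


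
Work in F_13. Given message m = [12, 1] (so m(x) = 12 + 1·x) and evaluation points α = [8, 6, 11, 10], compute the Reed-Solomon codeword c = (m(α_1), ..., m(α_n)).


c = [7, 5, 10, 9]

Message polynomial: m(x) = 12 + 1·x (mod 13).
For each evaluation point α_i, compute m(α_i) mod 13:
  α_1 = 8: Horner steps 1 → 7, so m(8) = 7.
  α_2 = 6: Horner steps 1 → 5, so m(6) = 5.
  α_3 = 11: Horner steps 1 → 10, so m(11) = 10.
  α_4 = 10: Horner steps 1 → 9, so m(10) = 9.
Codeword c = [7, 5, 10, 9] ∈ F_13^4.


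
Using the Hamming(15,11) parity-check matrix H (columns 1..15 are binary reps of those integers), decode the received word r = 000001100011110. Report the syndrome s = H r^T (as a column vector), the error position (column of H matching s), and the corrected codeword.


s = (0, 1, 0, 1)^T, error position = 5, corrected codeword c = 000011100011110

Compute s = H r^T mod 2 one row at a time:
  s_1 = 0 + 0 + 0 + 1 + 1 + 1 + 1 + 0 = 4 ≡ 0 (mod 2).
  s_2 = 0 + 0 + 1 + 1 + 1 + 1 + 1 + 0 = 5 ≡ 1 (mod 2).
  s_3 = 0 + 0 + 1 + 1 + 0 + 1 + 1 + 0 = 4 ≡ 0 (mod 2).
  s_4 = 0 + 0 + 0 + 1 + 0 + 1 + 1 + 0 = 3 ≡ 1 (mod 2).
s = (0, 1, 0, 1)^T — this equals column 5 of H (binary 0101), so error is at position 5.
Correct: flip bit 5 of r = 000001100011110 to get c = 000011100011110.


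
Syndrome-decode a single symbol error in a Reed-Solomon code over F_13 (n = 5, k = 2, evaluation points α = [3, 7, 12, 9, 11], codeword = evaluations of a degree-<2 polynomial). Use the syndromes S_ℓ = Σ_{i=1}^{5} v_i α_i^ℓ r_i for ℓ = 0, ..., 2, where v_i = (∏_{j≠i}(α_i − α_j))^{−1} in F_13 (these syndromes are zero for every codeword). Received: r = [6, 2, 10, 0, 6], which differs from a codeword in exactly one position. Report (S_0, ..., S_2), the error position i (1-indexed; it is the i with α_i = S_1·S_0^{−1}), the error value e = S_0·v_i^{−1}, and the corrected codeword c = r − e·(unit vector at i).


S = (8, 10, 6), error at position 5, error magnitude e = 8, c = [6, 2, 10, 0, 11].

Step 1: column multipliers v_i = (∏_{j≠i}(α_i − α_j))^{−1} mod 13.
  i = 1 (α = 3): (3−7)(3−12)(3−9)(3−11) = (−4)·(−9)·(−6)·(−8) = 1728 ≡ 12, so v_1 = 12^{−1} = 12 (mod 13).
  i = 2 (α = 7): (7−3)(7−12)(7−9)(7−11) = 4·(−5)·(−2)·(−4) = −160 ≡ 9, so v_2 = 9^{−1} = 3 (mod 13).
  i = 3 (α = 12): (12−3)(12−7)(12−9)(12−11) = 9·5·3·1 = 135 ≡ 5, so v_3 = 5^{−1} = 8 (mod 13).
  i = 4 (α = 9): (9−3)(9−7)(9−12)(9−11) = 6·2·(−3)·(−2) = 72 ≡ 7, so v_4 = 7^{−1} = 2 (mod 13).
  i = 5 (α = 11): (11−3)(11−7)(11−12)(11−9) = 8·4·(−1)·2 = −64 ≡ 1, so v_5 = 1^{−1} = 1 (mod 13).
  v = [12, 3, 8, 2, 1].
Step 2: syndromes of r = [6, 2, 10, 0, 6] (all sums mod 13).
  S_0 = Σ v_i r_i = 12·6 + 3·2 + 8·10 + 2·0 + 1·6 = 164 ≡ 8.
  S_1 = Σ v_i α_i r_i = 12·3·6 + 3·7·2 + 8·12·10 + 2·9·0 + 1·11·6 = 1284 ≡ 10.
  α_i^2 mod 13 = [9, 10, 1, 3, 4].
  S_2 = Σ v_i α_i^2 r_i = 12·9·6 + 3·10·2 + 8·1·10 + 2·3·0 + 1·4·6 = 812 ≡ 6.
  S = (8, 10, 6) ≠ 0, so r is not a codeword (an error is present).
Step 3: locate the error. For a single error e at position i, S_ℓ = v_i·e·α_i^ℓ, so α_err = S_1/S_0.
  S_0^{−1} = 8^{−1} = 5 (mod 13), so α_err = 10·5 = 50 ≡ 11 = α_5. Error position i = 5.
  Consistency check: S_2/S_1 = 6·4 = 24 ≡ 11 = α_err ✓ (single-error assumption holds).
Step 4: error magnitude e = S_0/v_5 = S_0·∏_{j≠5}(α_5 − α_j) = 8·1 = 8 ≡ 8 (mod 13).
Step 5: correct position 5: c_5 = r_5 − e = 6 − 8 ≡ 11 (mod 13). Hence c = [6, 2, 10, 0, 11].
  Check: interpolating c through the α_i gives m(x) = 9 + 12·x (degree < 2) with m(α_i) = c_i for every i, so c is indeed a codeword.


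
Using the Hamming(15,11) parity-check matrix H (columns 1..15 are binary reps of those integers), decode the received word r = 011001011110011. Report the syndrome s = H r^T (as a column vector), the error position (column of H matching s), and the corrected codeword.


s = (0, 1, 1, 0)^T, error position = 6, corrected codeword c = 011000011110011

Compute s = H r^T mod 2 one row at a time:
  s_1 = 1 + 1 + 1 + 1 + 0 + 0 + 1 + 1 = 6 ≡ 0 (mod 2).
  s_2 = 0 + 0 + 1 + 0 + 0 + 0 + 1 + 1 = 3 ≡ 1 (mod 2).
  s_3 = 1 + 1 + 1 + 0 + 1 + 1 + 1 + 1 = 7 ≡ 1 (mod 2).
  s_4 = 0 + 1 + 0 + 0 + 1 + 1 + 0 + 1 = 4 ≡ 0 (mod 2).
s = (0, 1, 1, 0)^T — this equals column 6 of H (binary 0110), so error is at position 6.
Correct: flip bit 6 of r = 011001011110011 to get c = 011000011110011.


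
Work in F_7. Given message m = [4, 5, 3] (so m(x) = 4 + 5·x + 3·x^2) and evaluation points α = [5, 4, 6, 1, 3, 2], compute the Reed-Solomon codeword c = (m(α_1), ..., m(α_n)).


c = [6, 2, 2, 5, 4, 5]

Message polynomial: m(x) = 4 + 5·x + 3·x^2 (mod 7).
For each evaluation point α_i, compute m(α_i) mod 7:
  α_1 = 5: Horner steps 3 → 6 → 6, so m(5) = 6.
  α_2 = 4: Horner steps 3 → 3 → 2, so m(4) = 2.
  α_3 = 6: Horner steps 3 → 2 → 2, so m(6) = 2.
  α_4 = 1: Horner steps 3 → 1 → 5, so m(1) = 5.
  α_5 = 3: Horner steps 3 → 0 → 4, so m(3) = 4.
  α_6 = 2: Horner steps 3 → 4 → 5, so m(2) = 5.
Codeword c = [6, 2, 2, 5, 4, 5] ∈ F_7^6.


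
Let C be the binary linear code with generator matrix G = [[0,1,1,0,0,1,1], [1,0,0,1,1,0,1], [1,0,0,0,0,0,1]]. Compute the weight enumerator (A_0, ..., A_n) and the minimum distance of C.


Weight distribution: A_0 = 1, A_2 = 2, A_4 = 3, A_6 = 2. Minimum distance d = 2.

Enumerate all 2^3 = 8 messages m ∈ F_2^3.
For each, compute codeword c = mG in F_2^7, then tally its weight.
  m = 000 → c = 0000000, weight = 0.
  m = 100 → c = 0110011, weight = 4.
  m = 010 → c = 1001101, weight = 4.
  m = 110 → c = 1111110, weight = 6.
  m = 001 → c = 1000001, weight = 2.
  m = 101 → c = 1110010, weight = 4.
  m = 011 → c = 0001100, weight = 2.
  m = 111 → c = 0111111, weight = 6.
Tally weights:
  weight 0: 1 codewords.
  weight 2: 2 codewords.
  weight 4: 3 codewords.
  weight 6: 2 codewords.
Minimum distance d = smallest w > 0 with A_w > 0 = 2.
Sanity: Σ A_w = 8 = 2^3 = 8 ✓.


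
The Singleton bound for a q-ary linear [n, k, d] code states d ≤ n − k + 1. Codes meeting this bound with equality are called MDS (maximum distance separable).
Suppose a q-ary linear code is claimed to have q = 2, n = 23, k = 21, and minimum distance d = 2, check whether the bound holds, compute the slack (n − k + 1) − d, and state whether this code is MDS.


Singleton RHS = n − k + 1 = 3, slack = 1, bound satisfied, not MDS.

Singleton bound: d ≤ n − k + 1.
Here n = 23, k = 21, so n − k + 1 = 3.
Given d = 2, check d ≤ 3: YES.
Slack = (n − k + 1) − d = 1.
The code is NOT MDS (slack = 1 > 0).
Description: the claimed parameters are [23, 21, 2]_2; such a code would be non-MDS.


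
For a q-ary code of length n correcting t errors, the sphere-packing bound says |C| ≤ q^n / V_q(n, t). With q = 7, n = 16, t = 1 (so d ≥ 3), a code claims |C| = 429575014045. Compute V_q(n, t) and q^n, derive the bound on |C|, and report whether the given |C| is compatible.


V_q(n, t) = 97, q^n = 33232930569601, Hamming bound = 342607531645, |C| = 429575014045 > bound (violated).

Step 1: Compute V_q(n, t) = Σ_{j=0}^1 C(n, j) (q−1)^j.
  j = 0: C(16,0)·(6)^0 = 1·1 = 1.
  j = 1: C(16,1)·(6)^1 = 16·6 = 96.
  V_q(n, t) = 1 + 96 = 97.
Step 2: q^n = 7^16 = 33232930569601.
Step 3: Hamming bound ⌊q^n / V_q(n,t)⌋ = ⌊33232930569601/97⌋ = 342607531645.
Step 4: Compare |C| = 429575014045 to 342607531645: violated.
The claimed |C| lies above the Hamming bound, so no 7-ary code of length 16 with d ≥ 3 can have 429575014045 codewords.


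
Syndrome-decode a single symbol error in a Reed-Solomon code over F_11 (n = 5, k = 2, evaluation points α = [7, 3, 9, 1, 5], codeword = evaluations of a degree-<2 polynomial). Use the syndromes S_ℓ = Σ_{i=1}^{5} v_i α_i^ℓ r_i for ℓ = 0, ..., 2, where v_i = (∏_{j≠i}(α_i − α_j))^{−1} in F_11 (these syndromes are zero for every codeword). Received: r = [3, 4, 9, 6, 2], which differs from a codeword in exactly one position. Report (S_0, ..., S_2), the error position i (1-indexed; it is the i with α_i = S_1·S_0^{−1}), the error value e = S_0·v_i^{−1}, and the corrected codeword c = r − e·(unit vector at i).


S = (1, 7, 5), error at position 1, error magnitude e = 3, c = [0, 4, 9, 6, 2].

Step 1: column multipliers v_i = (∏_{j≠i}(α_i − α_j))^{−1} mod 11.
  i = 1 (α = 7): (7−3)(7−9)(7−1)(7−5) = 4·(−2)·6·2 = −96 ≡ 3, so v_1 = 3^{−1} = 4 (mod 11).
  i = 2 (α = 3): (3−7)(3−9)(3−1)(3−5) = (−4)·(−6)·2·(−2) = −96 ≡ 3, so v_2 = 3^{−1} = 4 (mod 11).
  i = 3 (α = 9): (9−7)(9−3)(9−1)(9−5) = 2·6·8·4 = 384 ≡ 10, so v_3 = 10^{−1} = 10 (mod 11).
  i = 4 (α = 1): (1−7)(1−3)(1−9)(1−5) = (−6)·(−2)·(−8)·(−4) = 384 ≡ 10, so v_4 = 10^{−1} = 10 (mod 11).
  i = 5 (α = 5): (5−7)(5−3)(5−9)(5−1) = (−2)·2·(−4)·4 = 64 ≡ 9, so v_5 = 9^{−1} = 5 (mod 11).
  v = [4, 4, 10, 10, 5].
Step 2: syndromes of r = [3, 4, 9, 6, 2] (all sums mod 11).
  S_0 = Σ v_i r_i = 4·3 + 4·4 + 10·9 + 10·6 + 5·2 = 188 ≡ 1.
  S_1 = Σ v_i α_i r_i = 4·7·3 + 4·3·4 + 10·9·9 + 10·1·6 + 5·5·2 = 1052 ≡ 7.
  α_i^2 mod 11 = [5, 9, 4, 1, 3].
  S_2 = Σ v_i α_i^2 r_i = 4·5·3 + 4·9·4 + 10·4·9 + 10·1·6 + 5·3·2 = 654 ≡ 5.
  S = (1, 7, 5) ≠ 0, so r is not a codeword (an error is present).
Step 3: locate the error. For a single error e at position i, S_ℓ = v_i·e·α_i^ℓ, so α_err = S_1/S_0.
  S_0^{−1} = 1^{−1} = 1 (mod 11), so α_err = 7·1 = 7 ≡ 7 = α_1. Error position i = 1.
  Consistency check: S_2/S_1 = 5·8 = 40 ≡ 7 = α_err ✓ (single-error assumption holds).
Step 4: error magnitude e = S_0/v_1 = S_0·∏_{j≠1}(α_1 − α_j) = 1·3 = 3 ≡ 3 (mod 11).
Step 5: correct position 1: c_1 = r_1 − e = 3 − 3 ≡ 0 (mod 11). Hence c = [0, 4, 9, 6, 2].
  Check: interpolating c through the α_i gives m(x) = 7 + 10·x (degree < 2) with m(α_i) = c_i for every i, so c is indeed a codeword.


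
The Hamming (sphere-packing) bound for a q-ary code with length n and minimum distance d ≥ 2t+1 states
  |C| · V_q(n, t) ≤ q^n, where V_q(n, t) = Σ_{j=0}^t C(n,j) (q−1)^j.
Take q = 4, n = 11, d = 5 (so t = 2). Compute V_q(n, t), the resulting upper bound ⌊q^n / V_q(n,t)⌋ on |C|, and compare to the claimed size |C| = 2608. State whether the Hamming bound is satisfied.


V_q(n, t) = 529, q^n = 4194304, Hamming bound = 7928, |C| = 2608 ≤ bound (satisfied).

Step 1: Compute V_q(n, t) = Σ_{j=0}^2 C(n, j) (q−1)^j.
  j = 0: C(11,0)·(3)^0 = 1·1 = 1.
  j = 1: C(11,1)·(3)^1 = 11·3 = 33.
  j = 2: C(11,2)·(3)^2 = 55·9 = 495.
  V_q(n, t) = 1 + 33 + 495 = 529.
Step 2: q^n = 4^11 = 4194304.
Step 3: Hamming bound ⌊q^n / V_q(n,t)⌋ = ⌊4194304/529⌋ = 7928.
Step 4: Compare |C| = 2608 to 7928: satisfied.
The claimed |C| lies below the Hamming bound.


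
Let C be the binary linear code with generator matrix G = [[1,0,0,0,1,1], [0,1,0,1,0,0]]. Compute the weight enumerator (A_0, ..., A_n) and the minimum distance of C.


Weight distribution: A_0 = 1, A_2 = 1, A_3 = 1, A_5 = 1. Minimum distance d = 2.

Enumerate all 2^2 = 4 messages m ∈ F_2^2.
For each, compute codeword c = mG in F_2^6, then tally its weight.
  m = 00 → c = 000000, weight = 0.
  m = 10 → c = 100011, weight = 3.
  m = 01 → c = 010100, weight = 2.
  m = 11 → c = 110111, weight = 5.
Tally weights:
  weight 0: 1 codewords.
  weight 2: 1 codewords.
  weight 3: 1 codewords.
  weight 5: 1 codewords.
Minimum distance d = smallest w > 0 with A_w > 0 = 2.
Sanity: Σ A_w = 4 = 2^2 = 4 ✓.


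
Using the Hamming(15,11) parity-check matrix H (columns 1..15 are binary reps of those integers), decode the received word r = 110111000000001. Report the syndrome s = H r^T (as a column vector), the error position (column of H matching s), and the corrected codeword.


s = (1, 0, 1, 1)^T, error position = 11, corrected codeword c = 110111000010001

Compute s = H r^T mod 2 one row at a time:
  s_1 = 0 + 0 + 0 + 0 + 0 + 0 + 0 + 1 = 1 ≡ 1 (mod 2).
  s_2 = 1 + 1 + 1 + 0 + 0 + 0 + 0 + 1 = 4 ≡ 0 (mod 2).
  s_3 = 1 + 0 + 1 + 0 + 0 + 0 + 0 + 1 = 3 ≡ 1 (mod 2).
  s_4 = 1 + 0 + 1 + 0 + 0 + 0 + 0 + 1 = 3 ≡ 1 (mod 2).
s = (1, 0, 1, 1)^T — this equals column 11 of H (binary 1011), so error is at position 11.
Correct: flip bit 11 of r = 110111000000001 to get c = 110111000010001.


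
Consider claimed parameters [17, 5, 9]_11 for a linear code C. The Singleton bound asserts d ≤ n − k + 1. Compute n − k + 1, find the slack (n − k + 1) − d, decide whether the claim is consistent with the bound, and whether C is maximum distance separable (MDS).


Singleton RHS = n − k + 1 = 13, slack = 4, bound satisfied, not MDS.

Singleton bound: d ≤ n − k + 1.
Here n = 17, k = 5, so n − k + 1 = 13.
Given d = 9, check d ≤ 13: YES.
Slack = (n − k + 1) − d = 4.
The code is NOT MDS (slack = 4 > 0).
Description: the claimed parameters are [17, 5, 9]_11; such a code would be non-MDS.


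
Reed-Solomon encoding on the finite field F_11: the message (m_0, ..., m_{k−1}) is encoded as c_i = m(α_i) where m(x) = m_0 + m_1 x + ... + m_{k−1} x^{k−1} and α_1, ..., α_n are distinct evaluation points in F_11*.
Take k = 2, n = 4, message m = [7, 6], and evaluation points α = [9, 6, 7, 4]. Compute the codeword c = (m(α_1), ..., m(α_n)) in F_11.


c = [6, 10, 5, 9]

Message polynomial: m(x) = 7 + 6·x (mod 11).
For each evaluation point α_i, compute m(α_i) mod 11:
  α_1 = 9: Horner steps 6 → 6, so m(9) = 6.
  α_2 = 6: Horner steps 6 → 10, so m(6) = 10.
  α_3 = 7: Horner steps 6 → 5, so m(7) = 5.
  α_4 = 4: Horner steps 6 → 9, so m(4) = 9.
Codeword c = [6, 10, 5, 9] ∈ F_11^4.


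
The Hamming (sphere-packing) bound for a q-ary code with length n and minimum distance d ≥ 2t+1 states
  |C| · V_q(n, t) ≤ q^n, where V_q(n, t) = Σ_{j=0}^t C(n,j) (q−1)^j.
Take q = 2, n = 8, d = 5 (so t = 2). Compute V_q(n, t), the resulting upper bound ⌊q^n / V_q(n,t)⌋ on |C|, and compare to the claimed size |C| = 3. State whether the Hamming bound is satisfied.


V_q(n, t) = 37, q^n = 256, Hamming bound = 6, |C| = 3 ≤ bound (satisfied).

Step 1: Compute V_q(n, t) = Σ_{j=0}^2 C(n, j) (q−1)^j.
  j = 0: C(8,0)·(1)^0 = 1·1 = 1.
  j = 1: C(8,1)·(1)^1 = 8·1 = 8.
  j = 2: C(8,2)·(1)^2 = 28·1 = 28.
  V_q(n, t) = 1 + 8 + 28 = 37.
Step 2: q^n = 2^8 = 256.
Step 3: Hamming bound ⌊q^n / V_q(n,t)⌋ = ⌊256/37⌋ = 6.
Step 4: Compare |C| = 3 to 6: satisfied.
The claimed |C| lies below the Hamming bound.


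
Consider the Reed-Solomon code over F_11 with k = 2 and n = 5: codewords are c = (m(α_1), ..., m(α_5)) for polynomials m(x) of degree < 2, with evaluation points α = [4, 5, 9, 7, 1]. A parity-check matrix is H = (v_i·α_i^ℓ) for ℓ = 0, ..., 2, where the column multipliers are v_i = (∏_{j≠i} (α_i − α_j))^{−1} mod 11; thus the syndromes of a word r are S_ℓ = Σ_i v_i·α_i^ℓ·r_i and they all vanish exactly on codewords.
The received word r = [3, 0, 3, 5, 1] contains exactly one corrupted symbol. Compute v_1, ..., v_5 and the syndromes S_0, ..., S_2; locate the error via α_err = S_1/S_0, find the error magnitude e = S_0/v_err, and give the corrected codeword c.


S = (4, 3, 5), error at position 3, error magnitude e = 4, c = [3, 0, 10, 5, 1].

Step 1: column multipliers v_i = (∏_{j≠i}(α_i − α_j))^{−1} mod 11.
  i = 1 (α = 4): (4−5)(4−9)(4−7)(4−1) = (−1)·(−5)·(−3)·3 = −45 ≡ 10, so v_1 = 10^{−1} = 10 (mod 11).
  i = 2 (α = 5): (5−4)(5−9)(5−7)(5−1) = 1·(−4)·(−2)·4 = 32 ≡ 10, so v_2 = 10^{−1} = 10 (mod 11).
  i = 3 (α = 9): (9−4)(9−5)(9−7)(9−1) = 5·4·2·8 = 320 ≡ 1, so v_3 = 1^{−1} = 1 (mod 11).
  i = 4 (α = 7): (7−4)(7−5)(7−9)(7−1) = 3·2·(−2)·6 = −72 ≡ 5, so v_4 = 5^{−1} = 9 (mod 11).
  i = 5 (α = 1): (1−4)(1−5)(1−9)(1−7) = (−3)·(−4)·(−8)·(−6) = 576 ≡ 4, so v_5 = 4^{−1} = 3 (mod 11).
  v = [10, 10, 1, 9, 3].
Step 2: syndromes of r = [3, 0, 3, 5, 1] (all sums mod 11).
  S_0 = Σ v_i r_i = 10·3 + 10·0 + 1·3 + 9·5 + 3·1 = 81 ≡ 4.
  S_1 = Σ v_i α_i r_i = 10·4·3 + 10·5·0 + 1·9·3 + 9·7·5 + 3·1·1 = 465 ≡ 3.
  α_i^2 mod 11 = [5, 3, 4, 5, 1].
  S_2 = Σ v_i α_i^2 r_i = 10·5·3 + 10·3·0 + 1·4·3 + 9·5·5 + 3·1·1 = 390 ≡ 5.
  S = (4, 3, 5) ≠ 0, so r is not a codeword (an error is present).
Step 3: locate the error. For a single error e at position i, S_ℓ = v_i·e·α_i^ℓ, so α_err = S_1/S_0.
  S_0^{−1} = 4^{−1} = 3 (mod 11), so α_err = 3·3 = 9 ≡ 9 = α_3. Error position i = 3.
  Consistency check: S_2/S_1 = 5·4 = 20 ≡ 9 = α_err ✓ (single-error assumption holds).
Step 4: error magnitude e = S_0/v_3 = S_0·∏_{j≠3}(α_3 − α_j) = 4·1 = 4 ≡ 4 (mod 11).
Step 5: correct position 3: c_3 = r_3 − e = 3 − 4 ≡ 10 (mod 11). Hence c = [3, 0, 10, 5, 1].
  Check: interpolating c through the α_i gives m(x) = 4 + 8·x (degree < 2) with m(α_i) = c_i for every i, so c is indeed a codeword.
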